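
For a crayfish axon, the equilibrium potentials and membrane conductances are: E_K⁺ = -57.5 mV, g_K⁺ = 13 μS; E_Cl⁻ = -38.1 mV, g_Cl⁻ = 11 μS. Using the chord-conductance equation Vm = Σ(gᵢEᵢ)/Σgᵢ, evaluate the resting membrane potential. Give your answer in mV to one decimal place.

Σ gᵢEᵢ = 13·(-57.5) + 11·(-38.1) = -1166.60
Σ gᵢ = 13 + 11 = 24
Vm = -1166.60 / 24 = -48.61 mV

-48.6 mV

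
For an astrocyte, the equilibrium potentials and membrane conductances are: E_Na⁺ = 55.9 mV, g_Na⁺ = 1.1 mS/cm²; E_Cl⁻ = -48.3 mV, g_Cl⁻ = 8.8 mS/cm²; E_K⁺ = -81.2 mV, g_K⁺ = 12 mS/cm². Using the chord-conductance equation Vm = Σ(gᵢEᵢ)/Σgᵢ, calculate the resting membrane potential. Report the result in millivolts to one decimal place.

-61.1 mV

Σ gᵢEᵢ = 1.1·(55.9) + 8.8·(-48.3) + 12·(-81.2) = -1337.95
Σ gᵢ = 1.1 + 8.8 + 12 = 21.9
Vm = -1337.95 / 21.9 = -61.09 mV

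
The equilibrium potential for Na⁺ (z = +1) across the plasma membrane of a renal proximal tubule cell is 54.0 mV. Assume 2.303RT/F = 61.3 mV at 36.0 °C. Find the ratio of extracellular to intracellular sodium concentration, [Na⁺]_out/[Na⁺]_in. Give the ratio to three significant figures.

7.60

log₁₀([out]/[in]) = E·z/(61.3) = 54.0 × 1 / 61.3 = 0.8809
[out]/[in] = 10^(0.8809) = 7.602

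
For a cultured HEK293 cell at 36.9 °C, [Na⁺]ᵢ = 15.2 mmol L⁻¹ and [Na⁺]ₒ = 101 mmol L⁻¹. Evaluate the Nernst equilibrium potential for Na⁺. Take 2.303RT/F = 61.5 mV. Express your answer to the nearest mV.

E = (61.5/z) · log₁₀([Na⁺]_out/[Na⁺]_in) with z = +1.
= (61.5/1) · log₁₀(101/15.2) = 61.50 · log₁₀(6.645)
= 61.50 · (0.8225) = 50.58 mV

51 mV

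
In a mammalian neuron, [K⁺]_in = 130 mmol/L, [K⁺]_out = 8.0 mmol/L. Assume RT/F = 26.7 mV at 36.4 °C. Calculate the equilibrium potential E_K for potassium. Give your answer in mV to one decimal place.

-74.4 mV

E = (26.7/z) · ln([K⁺]_out/[K⁺]_in) with z = +1.
= (26.7/1) · ln(8.0/130) = 26.70 · ln(0.06154)
= 26.70 · (-2.7881) = -74.44 mV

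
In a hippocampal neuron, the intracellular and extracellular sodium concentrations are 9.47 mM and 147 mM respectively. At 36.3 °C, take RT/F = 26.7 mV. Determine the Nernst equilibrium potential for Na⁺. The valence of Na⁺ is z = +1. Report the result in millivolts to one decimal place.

73.2 mV

E = (26.7/z) · ln([Na⁺]_out/[Na⁺]_in) with z = +1.
= (26.7/1) · ln(147/9.47) = 26.70 · ln(15.52)
= 26.70 · (2.7423) = 73.22 mV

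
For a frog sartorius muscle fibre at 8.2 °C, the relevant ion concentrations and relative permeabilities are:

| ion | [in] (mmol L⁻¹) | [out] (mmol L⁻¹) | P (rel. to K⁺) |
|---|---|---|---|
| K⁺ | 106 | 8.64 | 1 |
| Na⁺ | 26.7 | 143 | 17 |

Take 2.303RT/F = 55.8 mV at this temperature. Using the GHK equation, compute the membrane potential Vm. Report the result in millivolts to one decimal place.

Vm = 55.8 · log₁₀[(Σ P·[cation]ₒ + Σ P·[anion]ᵢ) / (Σ P·[cation]ᵢ + Σ P·[anion]ₒ)]
Numerator = 1×8.64 + 17×143 = 2440
Denominator = 1×106 + 17×26.7 = 559.9
Vm = 55.8 · log₁₀(4.3573) = 55.8 × (0.6392) = 35.67 mV

35.7 mV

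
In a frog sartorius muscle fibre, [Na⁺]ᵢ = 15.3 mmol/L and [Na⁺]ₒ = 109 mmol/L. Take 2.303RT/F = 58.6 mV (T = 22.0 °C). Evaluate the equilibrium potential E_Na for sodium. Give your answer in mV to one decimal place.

50.0 mV

E = (58.6/z) · log₁₀([Na⁺]_out/[Na⁺]_in) with z = +1.
= (58.6/1) · log₁₀(109/15.3) = 58.60 · log₁₀(7.124)
= 58.60 · (0.8527) = 49.97 mV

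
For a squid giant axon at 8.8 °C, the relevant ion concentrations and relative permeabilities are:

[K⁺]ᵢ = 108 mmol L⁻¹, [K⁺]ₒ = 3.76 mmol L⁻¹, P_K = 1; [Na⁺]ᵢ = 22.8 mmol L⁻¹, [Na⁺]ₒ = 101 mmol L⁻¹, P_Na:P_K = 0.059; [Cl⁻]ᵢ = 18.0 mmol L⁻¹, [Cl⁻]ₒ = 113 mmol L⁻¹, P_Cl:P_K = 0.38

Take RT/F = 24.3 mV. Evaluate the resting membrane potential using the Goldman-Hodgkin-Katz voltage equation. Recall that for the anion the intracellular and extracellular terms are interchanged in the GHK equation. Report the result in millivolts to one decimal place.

Vm = 24.3 · ln[(Σ P·[cation]ₒ + Σ P·[anion]ᵢ) / (Σ P·[cation]ᵢ + Σ P·[anion]ₒ)]
Numerator = 1×3.76 + 0.059×101 + 0.38×18.0 = 16.56
Denominator = 1×108 + 0.059×22.8 + 0.38×113 = 152.3
Vm = 24.3 · ln(0.10874) = 24.3 × (-2.2188) = -53.92 mV

-53.9 mV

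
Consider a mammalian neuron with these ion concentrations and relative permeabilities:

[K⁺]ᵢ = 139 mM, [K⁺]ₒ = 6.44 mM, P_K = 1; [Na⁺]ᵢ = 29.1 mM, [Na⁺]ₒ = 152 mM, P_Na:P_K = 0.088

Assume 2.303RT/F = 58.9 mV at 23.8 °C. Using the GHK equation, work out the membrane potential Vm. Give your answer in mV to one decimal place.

-50.3 mV

Vm = 58.9 · log₁₀[(Σ P·[cation]ₒ + Σ P·[anion]ᵢ) / (Σ P·[cation]ᵢ + Σ P·[anion]ₒ)]
Numerator = 1×6.44 + 0.088×152 = 19.82
Denominator = 1×139 + 0.088×29.1 = 141.6
Vm = 58.9 · log₁₀(0.13998) = 58.9 × (-0.8539) = -50.30 mV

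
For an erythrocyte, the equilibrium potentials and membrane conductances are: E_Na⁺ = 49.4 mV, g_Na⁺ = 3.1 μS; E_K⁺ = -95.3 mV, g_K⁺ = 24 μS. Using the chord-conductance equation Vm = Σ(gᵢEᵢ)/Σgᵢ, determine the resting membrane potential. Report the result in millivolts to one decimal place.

Σ gᵢEᵢ = 3.1·(49.4) + 24·(-95.3) = -2134.06
Σ gᵢ = 3.1 + 24 = 27.1
Vm = -2134.06 / 27.1 = -78.75 mV

-78.7 mV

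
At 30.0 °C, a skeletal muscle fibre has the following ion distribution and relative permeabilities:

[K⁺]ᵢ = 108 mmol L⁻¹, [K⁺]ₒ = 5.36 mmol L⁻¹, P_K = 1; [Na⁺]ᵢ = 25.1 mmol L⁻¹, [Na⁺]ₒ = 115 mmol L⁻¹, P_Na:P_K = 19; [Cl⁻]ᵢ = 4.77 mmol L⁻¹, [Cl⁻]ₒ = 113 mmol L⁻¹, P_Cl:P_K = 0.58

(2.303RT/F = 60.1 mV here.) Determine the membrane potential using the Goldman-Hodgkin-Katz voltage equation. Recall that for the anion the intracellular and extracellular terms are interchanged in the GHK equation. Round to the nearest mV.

Vm = 60.1 · log₁₀[(Σ P·[cation]ₒ + Σ P·[anion]ᵢ) / (Σ P·[cation]ᵢ + Σ P·[anion]ₒ)]
Numerator = 1×5.36 + 19×115 + 0.58×4.77 = 2193
Denominator = 1×108 + 19×25.1 + 0.58×113 = 650.4
Vm = 60.1 · log₁₀(3.3718) = 60.1 × (0.5279) = 31.72 mV

32 mV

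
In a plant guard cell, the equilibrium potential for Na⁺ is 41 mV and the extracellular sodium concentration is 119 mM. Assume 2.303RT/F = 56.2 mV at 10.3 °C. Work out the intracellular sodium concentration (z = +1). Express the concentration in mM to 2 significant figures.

22 mM

Nernst: E = (56.2/1) · log₁₀([out]/[in]), so log₁₀([out]/[in]) = 41.0 × 1 / 56.2 = 0.7295.
[out]/[in] = 10^(0.7295) = 5.365.
[in] = 119 / 5.365 = 22.18 mM.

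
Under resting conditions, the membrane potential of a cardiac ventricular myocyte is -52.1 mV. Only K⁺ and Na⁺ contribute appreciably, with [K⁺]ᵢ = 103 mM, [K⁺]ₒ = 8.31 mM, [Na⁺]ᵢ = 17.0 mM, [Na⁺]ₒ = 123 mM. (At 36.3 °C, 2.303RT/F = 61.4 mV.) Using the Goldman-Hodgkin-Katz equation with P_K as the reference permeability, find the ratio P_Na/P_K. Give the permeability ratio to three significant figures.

Let α = P_Na/P_K. GHK: Vm = 61.4·log₁₀[(Kₒ + α·Naₒ)/(Kᵢ + α·Naᵢ)].
10^(Vm/61.4) = 10^(-52.1/61.4) = 0.14173
So 0.14173·(Kᵢ + α·Naᵢ) = Kₒ + α·Naₒ → α = (0.14173·103.0 − 8.31) / (123.0 − 0.14173·17.0)
α = (14.6 − 8.31) / (123.0 − 2.409) = 6.288/120.6 = 0.05215

0.0521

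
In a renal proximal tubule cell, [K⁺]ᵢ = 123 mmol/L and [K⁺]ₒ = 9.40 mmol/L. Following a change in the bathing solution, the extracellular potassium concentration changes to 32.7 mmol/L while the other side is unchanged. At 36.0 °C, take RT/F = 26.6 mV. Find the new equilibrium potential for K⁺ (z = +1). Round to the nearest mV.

After the shift: [K⁺]_out = 32.7, [K⁺]_in = 123 mmol/L.
E_new = (26.6/1)·ln(32.7/123) = 26.60 · (-1.3248) = -35.24 mV

-35 mV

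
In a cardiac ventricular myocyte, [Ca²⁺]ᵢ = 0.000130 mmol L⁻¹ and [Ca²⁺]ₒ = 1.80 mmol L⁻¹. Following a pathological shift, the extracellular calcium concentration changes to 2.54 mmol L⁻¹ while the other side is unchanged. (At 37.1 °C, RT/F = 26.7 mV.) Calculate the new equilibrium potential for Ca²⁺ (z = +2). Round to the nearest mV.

132 mV

After the shift: [Ca²⁺]_out = 2.54, [Ca²⁺]_in = 0.000130 mmol L⁻¹.
E_new = (26.7/2)·ln(2.54/0.000130) = 13.35 · (9.8801) = 131.90 mV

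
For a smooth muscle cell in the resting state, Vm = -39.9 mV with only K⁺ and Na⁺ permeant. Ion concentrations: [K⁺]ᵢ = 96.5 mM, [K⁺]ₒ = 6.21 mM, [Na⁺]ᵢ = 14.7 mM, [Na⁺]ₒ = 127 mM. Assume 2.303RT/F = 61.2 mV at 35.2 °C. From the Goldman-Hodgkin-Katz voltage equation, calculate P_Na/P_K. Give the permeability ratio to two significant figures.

Let α = P_Na/P_K. GHK: Vm = 61.2·log₁₀[(Kₒ + α·Naₒ)/(Kᵢ + α·Naᵢ)].
10^(Vm/61.2) = 10^(-39.9/61.2) = 0.22286
So 0.22286·(Kᵢ + α·Naᵢ) = Kₒ + α·Naₒ → α = (0.22286·96.5 − 6.21) / (127.0 − 0.22286·14.7)
α = (21.51 − 6.21) / (127.0 − 3.276) = 15.3/123.7 = 0.1236

0.12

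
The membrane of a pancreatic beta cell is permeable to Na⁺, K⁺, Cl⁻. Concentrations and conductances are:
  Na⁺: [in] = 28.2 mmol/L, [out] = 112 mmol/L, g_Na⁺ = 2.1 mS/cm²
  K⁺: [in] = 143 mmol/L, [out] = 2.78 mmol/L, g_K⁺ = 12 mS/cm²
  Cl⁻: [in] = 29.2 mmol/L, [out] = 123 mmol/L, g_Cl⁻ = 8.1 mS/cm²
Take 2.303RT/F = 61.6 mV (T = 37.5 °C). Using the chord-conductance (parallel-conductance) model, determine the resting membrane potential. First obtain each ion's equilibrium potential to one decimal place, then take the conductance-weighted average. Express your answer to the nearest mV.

-68 mV

E_Na⁺ = (61.6/1)·log₁₀(112/28.2) = 36.9 mV
E_K⁺ = (61.6/1)·log₁₀(2.78/143) = -105.4 mV
E_Cl⁻ = (61.6/-1)·log₁₀(123/29.2) = -38.5 mV
Vm = (Σ gᵢEᵢ)/(Σ gᵢ) = (2.1·36.9 + 12·-105.4 + 8.1·-38.5) / (2.1 + 12 + 8.1)
= -1499.16 / 22.2 = -67.53 mV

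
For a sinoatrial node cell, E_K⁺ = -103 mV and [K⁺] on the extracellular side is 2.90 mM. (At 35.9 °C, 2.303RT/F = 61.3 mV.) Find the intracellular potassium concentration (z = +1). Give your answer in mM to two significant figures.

Nernst: E = (61.3/1) · log₁₀([out]/[in]), so log₁₀([out]/[in]) = -103.0 × 1 / 61.3 = -1.6803.
[out]/[in] = 10^(-1.6803) = 0.02088.
[in] = 2.90 / 0.02088 = 138.9 mM.

140 mM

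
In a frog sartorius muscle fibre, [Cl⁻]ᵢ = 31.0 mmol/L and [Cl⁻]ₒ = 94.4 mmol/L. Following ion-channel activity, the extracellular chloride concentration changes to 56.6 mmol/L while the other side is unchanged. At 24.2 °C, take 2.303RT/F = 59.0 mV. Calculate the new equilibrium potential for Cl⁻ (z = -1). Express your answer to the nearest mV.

After the shift: [Cl⁻]_out = 56.6, [Cl⁻]_in = 31.0 mmol/L.
E_new = (59.0/-1)·log₁₀(56.6/31.0) = -59.00 · (0.2615) = -15.43 mV

-15 mV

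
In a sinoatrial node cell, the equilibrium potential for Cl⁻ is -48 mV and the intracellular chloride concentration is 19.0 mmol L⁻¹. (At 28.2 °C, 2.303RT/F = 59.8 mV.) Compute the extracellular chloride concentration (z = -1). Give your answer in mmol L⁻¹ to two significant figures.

Nernst: E = (59.8/-1) · log₁₀([out]/[in]), so log₁₀([out]/[in]) = -48.0 × -1 / 59.8 = 0.8027.
[out]/[in] = 10^(0.8027) = 6.349.
[out] = 6.349 × 19.0 = 120.6 mmol L⁻¹.

120 mmol L⁻¹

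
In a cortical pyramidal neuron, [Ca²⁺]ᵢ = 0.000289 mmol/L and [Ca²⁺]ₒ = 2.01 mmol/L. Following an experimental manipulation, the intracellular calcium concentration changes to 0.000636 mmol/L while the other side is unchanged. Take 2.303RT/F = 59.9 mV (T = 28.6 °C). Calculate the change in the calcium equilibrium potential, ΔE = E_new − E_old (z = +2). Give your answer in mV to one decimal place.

E_old = (59.9/2)·log₁₀(2.01/0.000289) = 115.08 mV
E_new = (59.9/2)·log₁₀(2.01/0.000636) = 104.82 mV
ΔE = 104.82 − (115.08) = -10.26 mV

-10.3 mV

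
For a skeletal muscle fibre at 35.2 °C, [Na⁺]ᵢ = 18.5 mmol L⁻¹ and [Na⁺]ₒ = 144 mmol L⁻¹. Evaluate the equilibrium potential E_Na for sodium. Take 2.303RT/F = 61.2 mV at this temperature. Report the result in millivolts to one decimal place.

E = (61.2/z) · log₁₀([Na⁺]_out/[Na⁺]_in) with z = +1.
= (61.2/1) · log₁₀(144/18.5) = 61.20 · log₁₀(7.784)
= 61.20 · (0.8912) = 54.54 mV

54.5 mV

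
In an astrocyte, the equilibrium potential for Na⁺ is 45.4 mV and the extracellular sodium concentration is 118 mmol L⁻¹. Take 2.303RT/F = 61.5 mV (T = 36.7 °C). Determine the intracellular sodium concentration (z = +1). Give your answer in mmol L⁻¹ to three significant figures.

Nernst: E = (61.5/1) · log₁₀([out]/[in]), so log₁₀([out]/[in]) = 45.4 × 1 / 61.5 = 0.7382.
[out]/[in] = 10^(0.7382) = 5.473.
[in] = 118 / 5.473 = 21.56 mmol L⁻¹.

21.6 mmol L⁻¹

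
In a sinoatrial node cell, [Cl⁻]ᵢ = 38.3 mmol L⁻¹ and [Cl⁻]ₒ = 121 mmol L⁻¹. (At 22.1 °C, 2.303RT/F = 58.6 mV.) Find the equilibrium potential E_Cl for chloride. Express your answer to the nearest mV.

-29 mV

E = (58.6/z) · log₁₀([Cl⁻]_out/[Cl⁻]_in) with z = -1.
For an anion, dividing by z = -1 reverses the sign.
= (58.6/-1) · log₁₀(121/38.3) = -58.60 · log₁₀(3.159)
= -58.60 · (0.4996) = -29.28 mV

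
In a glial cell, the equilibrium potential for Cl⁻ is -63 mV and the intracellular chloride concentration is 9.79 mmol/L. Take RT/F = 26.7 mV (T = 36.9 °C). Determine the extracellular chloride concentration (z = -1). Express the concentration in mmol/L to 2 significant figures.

100 mmol/L

Nernst: E = (26.7/-1) · ln([out]/[in]), so ln([out]/[in]) = -63.0 × -1 / 26.7 = 2.3596.
[out]/[in] = e^(2.3596) = 10.59.
[out] = 10.59 × 9.79 = 103.6 mmol/L.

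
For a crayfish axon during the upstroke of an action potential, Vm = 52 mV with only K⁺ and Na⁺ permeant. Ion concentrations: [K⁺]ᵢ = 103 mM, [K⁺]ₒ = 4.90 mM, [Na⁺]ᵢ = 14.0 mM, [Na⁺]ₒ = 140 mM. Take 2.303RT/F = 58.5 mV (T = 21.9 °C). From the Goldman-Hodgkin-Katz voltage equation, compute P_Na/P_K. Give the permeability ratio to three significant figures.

25.1

Let α = P_Na/P_K. GHK: Vm = 58.5·log₁₀[(Kₒ + α·Naₒ)/(Kᵢ + α·Naᵢ)].
10^(Vm/58.5) = 10^(52.0/58.5) = 7.7426
So 7.7426·(Kᵢ + α·Naᵢ) = Kₒ + α·Naₒ → α = (7.7426·103.0 − 4.9) / (140.0 − 7.7426·14.0)
α = (797.5 − 4.9) / (140.0 − 108.4) = 792.6/31.6 = 25.08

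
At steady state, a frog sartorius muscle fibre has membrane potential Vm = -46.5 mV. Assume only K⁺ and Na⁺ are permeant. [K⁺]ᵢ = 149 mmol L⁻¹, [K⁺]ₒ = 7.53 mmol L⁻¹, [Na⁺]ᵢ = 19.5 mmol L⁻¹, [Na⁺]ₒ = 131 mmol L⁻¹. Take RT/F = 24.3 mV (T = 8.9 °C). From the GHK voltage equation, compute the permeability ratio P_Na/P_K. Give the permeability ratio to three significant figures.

Let α = P_Na/P_K. GHK: Vm = 24.3·ln[(Kₒ + α·Naₒ)/(Kᵢ + α·Naᵢ)].
e^(Vm/24.3) = e^(-46.5/24.3) = 0.14755
So 0.14755·(Kᵢ + α·Naᵢ) = Kₒ + α·Naₒ → α = (0.14755·149.0 − 7.53) / (131.0 − 0.14755·19.5)
α = (21.99 − 7.53) / (131.0 − 2.877) = 14.46/128.1 = 0.1128

0.113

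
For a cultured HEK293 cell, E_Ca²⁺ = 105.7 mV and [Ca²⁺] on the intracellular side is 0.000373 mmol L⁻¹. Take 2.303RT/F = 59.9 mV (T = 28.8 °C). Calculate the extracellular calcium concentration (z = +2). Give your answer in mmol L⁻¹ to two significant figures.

1.3 mmol L⁻¹

Nernst: E = (59.9/2) · log₁₀([out]/[in]), so log₁₀([out]/[in]) = 105.7 × 2 / 59.9 = 3.5292.
[out]/[in] = 10^(3.5292) = 3382.
[out] = 3382 × 0.000373 = 1.262 mmol L⁻¹.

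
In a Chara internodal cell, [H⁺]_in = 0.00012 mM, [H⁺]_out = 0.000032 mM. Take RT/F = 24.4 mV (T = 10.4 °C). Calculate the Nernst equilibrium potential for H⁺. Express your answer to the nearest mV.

-32 mV

E = (24.4/z) · ln([H⁺]_out/[H⁺]_in) with z = +1.
= (24.4/1) · ln(0.000032/0.00012) = 24.40 · ln(0.2667)
= 24.40 · (-1.3218) = -32.25 mV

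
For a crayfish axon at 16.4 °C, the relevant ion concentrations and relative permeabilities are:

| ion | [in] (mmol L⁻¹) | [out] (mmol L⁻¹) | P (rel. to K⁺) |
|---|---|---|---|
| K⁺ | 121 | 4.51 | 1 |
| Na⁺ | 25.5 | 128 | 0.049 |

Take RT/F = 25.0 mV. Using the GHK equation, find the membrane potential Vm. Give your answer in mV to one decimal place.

Vm = 25.0 · ln[(Σ P·[cation]ₒ + Σ P·[anion]ᵢ) / (Σ P·[cation]ᵢ + Σ P·[anion]ₒ)]
Numerator = 1×4.51 + 0.049×128 = 10.78
Denominator = 1×121 + 0.049×25.5 = 122.2
Vm = 25.0 · ln(0.088197) = 25.0 × (-2.4282) = -60.70 mV

-60.7 mV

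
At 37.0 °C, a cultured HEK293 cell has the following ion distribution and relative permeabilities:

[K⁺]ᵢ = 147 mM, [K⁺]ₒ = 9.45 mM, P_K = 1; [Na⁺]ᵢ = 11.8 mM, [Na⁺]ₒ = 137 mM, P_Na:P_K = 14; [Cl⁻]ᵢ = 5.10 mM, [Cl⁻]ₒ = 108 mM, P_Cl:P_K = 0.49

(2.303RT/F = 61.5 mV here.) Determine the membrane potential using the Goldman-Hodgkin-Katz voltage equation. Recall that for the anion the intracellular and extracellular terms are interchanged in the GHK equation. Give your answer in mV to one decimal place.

44.5 mV

Vm = 61.5 · log₁₀[(Σ P·[cation]ₒ + Σ P·[anion]ᵢ) / (Σ P·[cation]ᵢ + Σ P·[anion]ₒ)]
Numerator = 1×9.45 + 14×137 + 0.49×5.10 = 1930
Denominator = 1×147 + 14×11.8 + 0.49×108 = 365.1
Vm = 61.5 · log₁₀(5.2858) = 61.5 × (0.7231) = 44.47 mV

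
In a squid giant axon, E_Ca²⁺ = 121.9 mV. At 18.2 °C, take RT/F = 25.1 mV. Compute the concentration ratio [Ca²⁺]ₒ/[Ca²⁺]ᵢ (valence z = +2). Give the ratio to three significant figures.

ln([out]/[in]) = E·z/(25.1) = 121.9 × 2 / 25.1 = 9.7131
[out]/[in] = e^(9.7131) = 1.653e+04

16500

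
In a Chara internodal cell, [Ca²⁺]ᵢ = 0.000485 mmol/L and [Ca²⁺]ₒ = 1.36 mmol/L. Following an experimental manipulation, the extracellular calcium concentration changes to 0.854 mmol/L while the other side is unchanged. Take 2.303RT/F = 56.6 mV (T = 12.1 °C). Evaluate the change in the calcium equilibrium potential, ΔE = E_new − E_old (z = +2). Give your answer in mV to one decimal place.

-5.7 mV

E_old = (56.6/2)·log₁₀(1.36/0.000485) = 97.57 mV
E_new = (56.6/2)·log₁₀(0.854/0.000485) = 91.85 mV
ΔE = 91.85 − (97.57) = -5.72 mV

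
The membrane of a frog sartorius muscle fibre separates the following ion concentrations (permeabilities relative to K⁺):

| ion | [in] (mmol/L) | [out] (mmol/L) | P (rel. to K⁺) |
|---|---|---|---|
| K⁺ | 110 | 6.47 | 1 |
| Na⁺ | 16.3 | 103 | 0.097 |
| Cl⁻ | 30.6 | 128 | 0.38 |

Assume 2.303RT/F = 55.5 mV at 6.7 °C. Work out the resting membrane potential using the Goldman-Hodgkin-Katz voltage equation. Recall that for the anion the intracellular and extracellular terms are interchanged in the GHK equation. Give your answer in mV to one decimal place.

-42.0 mV

Vm = 55.5 · log₁₀[(Σ P·[cation]ₒ + Σ P·[anion]ᵢ) / (Σ P·[cation]ᵢ + Σ P·[anion]ₒ)]
Numerator = 1×6.47 + 0.097×103 + 0.38×30.6 = 28.09
Denominator = 1×110 + 0.097×16.3 + 0.38×128 = 160.2
Vm = 55.5 · log₁₀(0.17531) = 55.5 × (-0.7562) = -41.97 mV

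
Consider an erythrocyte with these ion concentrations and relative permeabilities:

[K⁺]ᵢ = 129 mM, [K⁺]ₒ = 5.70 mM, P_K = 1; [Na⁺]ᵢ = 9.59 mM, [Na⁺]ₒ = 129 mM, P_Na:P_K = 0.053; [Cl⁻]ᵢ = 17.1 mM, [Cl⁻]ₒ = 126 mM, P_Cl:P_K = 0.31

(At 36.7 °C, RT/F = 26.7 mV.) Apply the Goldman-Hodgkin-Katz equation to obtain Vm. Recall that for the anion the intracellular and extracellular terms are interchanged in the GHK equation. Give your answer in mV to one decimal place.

-60.0 mV

Vm = 26.7 · ln[(Σ P·[cation]ₒ + Σ P·[anion]ᵢ) / (Σ P·[cation]ᵢ + Σ P·[anion]ₒ)]
Numerator = 1×5.70 + 0.053×129 + 0.31×17.1 = 17.84
Denominator = 1×129 + 0.053×9.59 + 0.31×126 = 168.6
Vm = 26.7 · ln(0.10582) = 26.7 × (-2.2460) = -59.97 mV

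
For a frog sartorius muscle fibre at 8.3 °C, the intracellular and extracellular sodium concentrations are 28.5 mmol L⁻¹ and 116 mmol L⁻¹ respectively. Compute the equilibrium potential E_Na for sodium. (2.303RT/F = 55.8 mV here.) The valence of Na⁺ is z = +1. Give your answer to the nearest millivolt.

E = (55.8/z) · log₁₀([Na⁺]_out/[Na⁺]_in) with z = +1.
= (55.8/1) · log₁₀(116/28.5) = 55.80 · log₁₀(4.07)
= 55.80 · (0.6096) = 34.02 mV

34 mV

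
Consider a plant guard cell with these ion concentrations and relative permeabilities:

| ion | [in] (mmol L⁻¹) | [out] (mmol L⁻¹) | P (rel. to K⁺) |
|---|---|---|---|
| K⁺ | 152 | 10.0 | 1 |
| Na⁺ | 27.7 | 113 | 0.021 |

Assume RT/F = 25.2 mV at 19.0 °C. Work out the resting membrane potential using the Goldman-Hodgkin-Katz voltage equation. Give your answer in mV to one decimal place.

-63.3 mV

Vm = 25.2 · ln[(Σ P·[cation]ₒ + Σ P·[anion]ᵢ) / (Σ P·[cation]ᵢ + Σ P·[anion]ₒ)]
Numerator = 1×10.0 + 0.021×113 = 12.37
Denominator = 1×152 + 0.021×27.7 = 152.6
Vm = 25.2 · ln(0.081091) = 25.2 × (-2.5122) = -63.31 mV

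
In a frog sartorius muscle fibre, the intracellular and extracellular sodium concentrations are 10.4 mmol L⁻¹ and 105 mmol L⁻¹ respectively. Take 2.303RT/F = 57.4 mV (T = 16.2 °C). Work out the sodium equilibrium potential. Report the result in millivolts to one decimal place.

E = (57.4/z) · log₁₀([Na⁺]_out/[Na⁺]_in) with z = +1.
= (57.4/1) · log₁₀(105/10.4) = 57.40 · log₁₀(10.1)
= 57.40 · (1.0042) = 57.64 mV

57.6 mV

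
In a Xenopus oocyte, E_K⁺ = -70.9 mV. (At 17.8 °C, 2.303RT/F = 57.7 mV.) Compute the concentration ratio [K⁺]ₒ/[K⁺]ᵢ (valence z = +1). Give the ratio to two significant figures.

log₁₀([out]/[in]) = E·z/(57.7) = -70.9 × 1 / 57.7 = -1.2288
[out]/[in] = 10^(-1.2288) = 0.05905

0.059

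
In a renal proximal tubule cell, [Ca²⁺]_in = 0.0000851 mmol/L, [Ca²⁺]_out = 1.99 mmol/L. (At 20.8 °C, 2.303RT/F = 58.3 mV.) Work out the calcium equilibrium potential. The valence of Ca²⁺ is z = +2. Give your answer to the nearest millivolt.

E = (58.3/z) · log₁₀([Ca²⁺]_out/[Ca²⁺]_in) with z = +2.
= (58.3/2) · log₁₀(1.99/0.0000851) = 29.15 · log₁₀(2.338e+04)
= 29.15 · (4.3689) = 127.35 mV

127 mV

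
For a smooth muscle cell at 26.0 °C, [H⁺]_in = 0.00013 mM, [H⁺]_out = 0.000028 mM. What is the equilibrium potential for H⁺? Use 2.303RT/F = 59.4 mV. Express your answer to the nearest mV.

E = (59.4/z) · log₁₀([H⁺]_out/[H⁺]_in) with z = +1.
= (59.4/1) · log₁₀(0.000028/0.00013) = 59.40 · log₁₀(0.2154)
= 59.40 · (-0.6668) = -39.61 mV

-40 mV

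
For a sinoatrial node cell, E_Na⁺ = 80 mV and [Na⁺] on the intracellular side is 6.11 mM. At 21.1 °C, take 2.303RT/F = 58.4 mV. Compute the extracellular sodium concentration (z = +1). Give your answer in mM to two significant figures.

140 mM

Nernst: E = (58.4/1) · log₁₀([out]/[in]), so log₁₀([out]/[in]) = 80.0 × 1 / 58.4 = 1.3699.
[out]/[in] = 10^(1.3699) = 23.43.
[out] = 23.43 × 6.11 = 143.2 mM.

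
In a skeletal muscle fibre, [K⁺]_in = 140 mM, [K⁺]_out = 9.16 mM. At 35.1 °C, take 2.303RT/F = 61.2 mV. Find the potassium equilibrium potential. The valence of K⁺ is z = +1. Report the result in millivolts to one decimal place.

-72.5 mV

E = (61.2/z) · log₁₀([K⁺]_out/[K⁺]_in) with z = +1.
= (61.2/1) · log₁₀(9.16/140) = 61.20 · log₁₀(0.06543)
= 61.20 · (-1.1842) = -72.48 mV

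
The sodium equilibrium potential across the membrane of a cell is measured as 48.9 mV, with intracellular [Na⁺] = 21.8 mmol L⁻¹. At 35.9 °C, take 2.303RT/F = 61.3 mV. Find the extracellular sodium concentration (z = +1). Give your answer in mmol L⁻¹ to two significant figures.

Nernst: E = (61.3/1) · log₁₀([out]/[in]), so log₁₀([out]/[in]) = 48.9 × 1 / 61.3 = 0.7977.
[out]/[in] = 10^(0.7977) = 6.276.
[out] = 6.276 × 21.8 = 136.8 mmol L⁻¹.

140 mmol L⁻¹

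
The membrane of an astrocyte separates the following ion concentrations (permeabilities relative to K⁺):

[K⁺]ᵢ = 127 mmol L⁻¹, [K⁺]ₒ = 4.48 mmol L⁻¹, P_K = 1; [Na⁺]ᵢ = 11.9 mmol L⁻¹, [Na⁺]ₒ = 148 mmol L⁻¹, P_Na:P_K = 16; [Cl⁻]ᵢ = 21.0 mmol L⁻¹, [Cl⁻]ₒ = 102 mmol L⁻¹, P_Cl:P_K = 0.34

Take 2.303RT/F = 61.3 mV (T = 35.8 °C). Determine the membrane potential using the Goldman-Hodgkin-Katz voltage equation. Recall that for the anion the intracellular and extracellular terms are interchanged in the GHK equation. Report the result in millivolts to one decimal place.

Vm = 61.3 · log₁₀[(Σ P·[cation]ₒ + Σ P·[anion]ᵢ) / (Σ P·[cation]ᵢ + Σ P·[anion]ₒ)]
Numerator = 1×4.48 + 16×148 + 0.34×21.0 = 2380
Denominator = 1×127 + 16×11.9 + 0.34×102 = 352.1
Vm = 61.3 · log₁₀(6.7587) = 61.3 × (0.8299) = 50.87 mV

50.9 mV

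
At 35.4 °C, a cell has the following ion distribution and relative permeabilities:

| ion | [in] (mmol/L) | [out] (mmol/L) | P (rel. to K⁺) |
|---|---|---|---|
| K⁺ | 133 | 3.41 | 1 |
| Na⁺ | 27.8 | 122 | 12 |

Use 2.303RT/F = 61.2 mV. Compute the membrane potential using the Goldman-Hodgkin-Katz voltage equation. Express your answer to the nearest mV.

Vm = 61.2 · log₁₀[(Σ P·[cation]ₒ + Σ P·[anion]ᵢ) / (Σ P·[cation]ᵢ + Σ P·[anion]ₒ)]
Numerator = 1×3.41 + 12×122 = 1467
Denominator = 1×133 + 12×27.8 = 466.6
Vm = 61.2 · log₁₀(3.1449) = 61.2 × (0.4976) = 30.45 mV

30 mV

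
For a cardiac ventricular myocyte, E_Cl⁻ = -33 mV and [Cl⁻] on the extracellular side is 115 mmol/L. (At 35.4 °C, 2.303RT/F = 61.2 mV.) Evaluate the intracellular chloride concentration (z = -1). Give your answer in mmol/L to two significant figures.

Nernst: E = (61.2/-1) · log₁₀([out]/[in]), so log₁₀([out]/[in]) = -33.0 × -1 / 61.2 = 0.5392.
[out]/[in] = 10^(0.5392) = 3.461.
[in] = 115 / 3.461 = 33.23 mmol/L.

33 mmol/L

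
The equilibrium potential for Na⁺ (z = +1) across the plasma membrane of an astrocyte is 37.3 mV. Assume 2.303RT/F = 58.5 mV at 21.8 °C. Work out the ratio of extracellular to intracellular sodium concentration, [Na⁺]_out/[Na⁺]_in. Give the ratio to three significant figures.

4.34

log₁₀([out]/[in]) = E·z/(58.5) = 37.3 × 1 / 58.5 = 0.6376
[out]/[in] = 10^(0.6376) = 4.341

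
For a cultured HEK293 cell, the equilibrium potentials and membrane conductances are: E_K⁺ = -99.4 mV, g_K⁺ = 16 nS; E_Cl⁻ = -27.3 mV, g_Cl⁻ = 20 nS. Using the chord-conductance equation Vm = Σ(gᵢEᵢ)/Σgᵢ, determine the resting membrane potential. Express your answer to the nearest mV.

-59 mV

Σ gᵢEᵢ = 16·(-99.4) + 20·(-27.3) = -2136.40
Σ gᵢ = 16 + 20 = 36
Vm = -2136.40 / 36 = -59.34 mV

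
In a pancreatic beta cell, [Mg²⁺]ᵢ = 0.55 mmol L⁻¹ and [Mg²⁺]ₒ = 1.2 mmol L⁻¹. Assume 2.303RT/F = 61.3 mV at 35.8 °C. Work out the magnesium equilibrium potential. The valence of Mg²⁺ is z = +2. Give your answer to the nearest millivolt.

10 mV

E = (61.3/z) · log₁₀([Mg²⁺]_out/[Mg²⁺]_in) with z = +2.
= (61.3/2) · log₁₀(1.2/0.55) = 30.65 · log₁₀(2.182)
= 30.65 · (0.3388) = 10.38 mV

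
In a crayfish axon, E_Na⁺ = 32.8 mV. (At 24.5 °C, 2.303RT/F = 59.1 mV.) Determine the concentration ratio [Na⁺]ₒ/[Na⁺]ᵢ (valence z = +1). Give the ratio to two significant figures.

3.6

log₁₀([out]/[in]) = E·z/(59.1) = 32.8 × 1 / 59.1 = 0.5550
[out]/[in] = 10^(0.5550) = 3.589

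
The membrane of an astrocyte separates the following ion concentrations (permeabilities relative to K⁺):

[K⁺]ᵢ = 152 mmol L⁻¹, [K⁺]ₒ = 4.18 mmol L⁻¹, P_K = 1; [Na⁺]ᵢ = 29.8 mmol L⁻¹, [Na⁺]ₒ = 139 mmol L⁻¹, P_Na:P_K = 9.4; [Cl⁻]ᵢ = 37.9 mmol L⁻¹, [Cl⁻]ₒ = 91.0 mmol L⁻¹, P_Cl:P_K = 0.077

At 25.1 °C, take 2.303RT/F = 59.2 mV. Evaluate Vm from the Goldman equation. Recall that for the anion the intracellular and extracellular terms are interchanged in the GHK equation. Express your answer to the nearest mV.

Vm = 59.2 · log₁₀[(Σ P·[cation]ₒ + Σ P·[anion]ᵢ) / (Σ P·[cation]ᵢ + Σ P·[anion]ₒ)]
Numerator = 1×4.18 + 9.4×139 + 0.077×37.9 = 1314
Denominator = 1×152 + 9.4×29.8 + 0.077×91.0 = 439.1
Vm = 59.2 · log₁₀(2.9916) = 59.2 × (0.4759) = 28.17 mV

28 mV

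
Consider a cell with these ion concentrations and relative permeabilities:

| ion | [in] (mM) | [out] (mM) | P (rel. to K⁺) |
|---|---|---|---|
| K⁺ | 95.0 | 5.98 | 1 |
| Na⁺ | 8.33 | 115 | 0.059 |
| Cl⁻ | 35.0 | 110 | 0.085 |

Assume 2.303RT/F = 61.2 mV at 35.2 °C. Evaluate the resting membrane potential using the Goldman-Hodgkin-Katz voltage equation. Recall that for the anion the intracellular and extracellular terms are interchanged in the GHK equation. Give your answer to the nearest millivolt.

-50 mV

Vm = 61.2 · log₁₀[(Σ P·[cation]ₒ + Σ P·[anion]ᵢ) / (Σ P·[cation]ᵢ + Σ P·[anion]ₒ)]
Numerator = 1×5.98 + 0.059×115 + 0.085×35.0 = 15.74
Denominator = 1×95.0 + 0.059×8.33 + 0.085×110 = 104.8
Vm = 61.2 · log₁₀(0.15013) = 61.2 × (-0.8235) = -50.40 mV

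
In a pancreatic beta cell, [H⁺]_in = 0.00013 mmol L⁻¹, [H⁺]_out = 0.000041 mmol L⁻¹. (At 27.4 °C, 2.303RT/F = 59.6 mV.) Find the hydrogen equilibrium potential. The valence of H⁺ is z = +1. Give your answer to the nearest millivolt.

E = (59.6/z) · log₁₀([H⁺]_out/[H⁺]_in) with z = +1.
= (59.6/1) · log₁₀(0.000041/0.00013) = 59.60 · log₁₀(0.3154)
= 59.60 · (-0.5012) = -29.87 mV

-30 mV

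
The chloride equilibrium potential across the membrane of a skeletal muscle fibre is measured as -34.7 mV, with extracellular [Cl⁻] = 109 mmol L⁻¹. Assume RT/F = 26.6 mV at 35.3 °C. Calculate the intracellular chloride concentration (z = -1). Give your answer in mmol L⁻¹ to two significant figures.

Nernst: E = (26.6/-1) · ln([out]/[in]), so ln([out]/[in]) = -34.7 × -1 / 26.6 = 1.3045.
[out]/[in] = e^(1.3045) = 3.686.
[in] = 109 / 3.686 = 29.57 mmol L⁻¹.

30 mmol L⁻¹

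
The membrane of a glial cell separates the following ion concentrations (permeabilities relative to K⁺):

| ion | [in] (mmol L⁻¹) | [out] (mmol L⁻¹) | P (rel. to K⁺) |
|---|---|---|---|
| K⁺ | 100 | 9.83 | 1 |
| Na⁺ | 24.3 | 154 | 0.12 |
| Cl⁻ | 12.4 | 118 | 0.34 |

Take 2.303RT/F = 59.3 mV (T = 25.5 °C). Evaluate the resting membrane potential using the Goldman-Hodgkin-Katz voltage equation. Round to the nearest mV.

Vm = 59.3 · log₁₀[(Σ P·[cation]ₒ + Σ P·[anion]ᵢ) / (Σ P·[cation]ᵢ + Σ P·[anion]ₒ)]
Numerator = 1×9.83 + 0.12×154 + 0.34×12.4 = 32.53
Denominator = 1×100 + 0.12×24.3 + 0.34×118 = 143
Vm = 59.3 · log₁₀(0.2274) = 59.3 × (-0.6432) = -38.14 mV

-38 mV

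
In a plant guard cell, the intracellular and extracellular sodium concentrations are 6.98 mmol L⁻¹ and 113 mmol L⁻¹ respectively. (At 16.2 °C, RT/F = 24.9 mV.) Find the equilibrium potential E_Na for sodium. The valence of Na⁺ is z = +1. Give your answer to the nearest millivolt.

E = (24.9/z) · ln([Na⁺]_out/[Na⁺]_in) with z = +1.
= (24.9/1) · ln(113/6.98) = 24.90 · ln(16.19)
= 24.90 · (2.7843) = 69.33 mV

69 mV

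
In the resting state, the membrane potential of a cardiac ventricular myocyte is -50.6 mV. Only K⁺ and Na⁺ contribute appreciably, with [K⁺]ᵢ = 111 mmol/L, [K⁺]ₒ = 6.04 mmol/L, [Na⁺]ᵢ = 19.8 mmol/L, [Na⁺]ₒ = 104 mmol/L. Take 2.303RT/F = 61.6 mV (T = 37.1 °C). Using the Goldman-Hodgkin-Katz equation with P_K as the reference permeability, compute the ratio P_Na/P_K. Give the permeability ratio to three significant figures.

0.106

Let α = P_Na/P_K. GHK: Vm = 61.6·log₁₀[(Kₒ + α·Naₒ)/(Kᵢ + α·Naᵢ)].
10^(Vm/61.6) = 10^(-50.6/61.6) = 0.15086
So 0.15086·(Kᵢ + α·Naᵢ) = Kₒ + α·Naₒ → α = (0.15086·111.0 − 6.04) / (104.0 − 0.15086·19.8)
α = (16.75 − 6.04) / (104.0 − 2.987) = 10.71/101 = 0.106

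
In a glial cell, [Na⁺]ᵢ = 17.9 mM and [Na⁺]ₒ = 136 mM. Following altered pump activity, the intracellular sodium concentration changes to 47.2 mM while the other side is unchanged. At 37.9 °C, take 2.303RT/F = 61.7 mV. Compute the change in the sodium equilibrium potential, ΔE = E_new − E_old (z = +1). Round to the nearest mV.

-26 mV

E_old = (61.7/1)·log₁₀(136/17.9) = 54.34 mV
E_new = (61.7/1)·log₁₀(136/47.2) = 28.36 mV
ΔE = 28.36 − (54.34) = -25.98 mV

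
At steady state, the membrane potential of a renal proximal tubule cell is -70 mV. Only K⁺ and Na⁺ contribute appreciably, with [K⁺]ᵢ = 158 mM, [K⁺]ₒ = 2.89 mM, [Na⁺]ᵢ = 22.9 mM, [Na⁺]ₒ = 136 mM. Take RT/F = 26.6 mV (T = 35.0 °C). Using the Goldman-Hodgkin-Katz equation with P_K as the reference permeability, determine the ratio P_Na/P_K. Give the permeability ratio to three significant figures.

0.0631

Let α = P_Na/P_K. GHK: Vm = 26.6·ln[(Kₒ + α·Naₒ)/(Kᵢ + α·Naᵢ)].
e^(Vm/26.6) = e^(-70.0/26.6) = 0.071965
So 0.071965·(Kᵢ + α·Naᵢ) = Kₒ + α·Naₒ → α = (0.071965·158.0 − 2.89) / (136.0 − 0.071965·22.9)
α = (11.37 − 2.89) / (136.0 − 1.648) = 8.48/134.4 = 0.06312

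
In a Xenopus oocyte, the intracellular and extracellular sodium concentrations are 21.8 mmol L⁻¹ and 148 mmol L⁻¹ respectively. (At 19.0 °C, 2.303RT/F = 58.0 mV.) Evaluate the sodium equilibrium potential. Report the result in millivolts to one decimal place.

E = (58.0/z) · log₁₀([Na⁺]_out/[Na⁺]_in) with z = +1.
= (58.0/1) · log₁₀(148/21.8) = 58.00 · log₁₀(6.789)
= 58.00 · (0.8318) = 48.24 mV

48.2 mV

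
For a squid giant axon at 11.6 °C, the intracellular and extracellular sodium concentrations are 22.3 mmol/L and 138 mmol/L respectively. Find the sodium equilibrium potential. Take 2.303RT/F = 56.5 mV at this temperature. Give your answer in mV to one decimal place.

44.7 mV

E = (56.5/z) · log₁₀([Na⁺]_out/[Na⁺]_in) with z = +1.
= (56.5/1) · log₁₀(138/22.3) = 56.50 · log₁₀(6.188)
= 56.50 · (0.7916) = 44.72 mV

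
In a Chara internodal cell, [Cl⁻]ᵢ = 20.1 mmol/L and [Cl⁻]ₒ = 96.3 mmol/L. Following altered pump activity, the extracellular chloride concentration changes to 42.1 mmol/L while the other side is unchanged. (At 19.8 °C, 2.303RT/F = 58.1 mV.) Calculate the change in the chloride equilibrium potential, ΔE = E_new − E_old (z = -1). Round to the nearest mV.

21 mV

E_old = (58.1/-1)·log₁₀(96.3/20.1) = -39.53 mV
E_new = (58.1/-1)·log₁₀(42.1/20.1) = -18.66 mV
ΔE = -18.66 − (-39.53) = 20.88 mV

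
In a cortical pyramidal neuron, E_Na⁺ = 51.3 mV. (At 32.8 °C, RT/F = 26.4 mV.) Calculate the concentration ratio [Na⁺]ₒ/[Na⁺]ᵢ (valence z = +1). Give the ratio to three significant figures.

6.98

ln([out]/[in]) = E·z/(26.4) = 51.3 × 1 / 26.4 = 1.9432
[out]/[in] = e^(1.9432) = 6.981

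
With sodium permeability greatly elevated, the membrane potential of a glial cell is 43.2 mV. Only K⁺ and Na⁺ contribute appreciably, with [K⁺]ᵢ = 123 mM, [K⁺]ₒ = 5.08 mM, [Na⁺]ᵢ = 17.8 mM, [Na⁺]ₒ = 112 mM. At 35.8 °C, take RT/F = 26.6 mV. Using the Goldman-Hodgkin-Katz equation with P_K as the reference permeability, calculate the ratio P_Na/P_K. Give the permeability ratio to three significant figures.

Let α = P_Na/P_K. GHK: Vm = 26.6·ln[(Kₒ + α·Naₒ)/(Kᵢ + α·Naᵢ)].
e^(Vm/26.6) = e^(43.2/26.6) = 5.0736
So 5.0736·(Kᵢ + α·Naᵢ) = Kₒ + α·Naₒ → α = (5.0736·123.0 − 5.08) / (112.0 − 5.0736·17.8)
α = (624.1 − 5.08) / (112.0 − 90.31) = 619/21.69 = 28.54

28.5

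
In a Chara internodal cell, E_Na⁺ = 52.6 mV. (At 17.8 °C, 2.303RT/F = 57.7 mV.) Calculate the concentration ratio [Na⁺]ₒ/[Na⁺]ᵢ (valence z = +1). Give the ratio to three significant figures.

log₁₀([out]/[in]) = E·z/(57.7) = 52.6 × 1 / 57.7 = 0.9116
[out]/[in] = 10^(0.9116) = 8.159

8.16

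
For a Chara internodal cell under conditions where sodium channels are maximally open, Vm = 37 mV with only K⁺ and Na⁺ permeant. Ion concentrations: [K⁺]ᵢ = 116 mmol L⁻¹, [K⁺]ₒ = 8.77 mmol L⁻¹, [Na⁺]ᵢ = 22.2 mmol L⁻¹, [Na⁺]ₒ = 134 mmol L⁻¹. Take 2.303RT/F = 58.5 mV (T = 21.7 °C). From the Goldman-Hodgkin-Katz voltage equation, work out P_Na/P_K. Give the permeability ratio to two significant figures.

13

Let α = P_Na/P_K. GHK: Vm = 58.5·log₁₀[(Kₒ + α·Naₒ)/(Kᵢ + α·Naᵢ)].
10^(Vm/58.5) = 10^(37.0/58.5) = 4.2902
So 4.2902·(Kᵢ + α·Naᵢ) = Kₒ + α·Naₒ → α = (4.2902·116.0 − 8.77) / (134.0 − 4.2902·22.2)
α = (497.7 − 8.77) / (134.0 − 95.24) = 488.9/38.76 = 12.61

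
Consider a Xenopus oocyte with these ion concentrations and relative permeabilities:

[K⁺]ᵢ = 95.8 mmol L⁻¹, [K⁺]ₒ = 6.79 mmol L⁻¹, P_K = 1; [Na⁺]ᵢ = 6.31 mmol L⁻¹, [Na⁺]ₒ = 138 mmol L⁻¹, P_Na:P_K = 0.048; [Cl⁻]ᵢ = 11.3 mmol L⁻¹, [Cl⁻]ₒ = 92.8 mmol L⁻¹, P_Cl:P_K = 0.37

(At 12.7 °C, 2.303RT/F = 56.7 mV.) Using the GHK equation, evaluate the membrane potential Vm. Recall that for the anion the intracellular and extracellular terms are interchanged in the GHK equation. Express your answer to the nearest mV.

-49 mV

Vm = 56.7 · log₁₀[(Σ P·[cation]ₒ + Σ P·[anion]ᵢ) / (Σ P·[cation]ᵢ + Σ P·[anion]ₒ)]
Numerator = 1×6.79 + 0.048×138 + 0.37×11.3 = 17.6
Denominator = 1×95.8 + 0.048×6.31 + 0.37×92.8 = 130.4
Vm = 56.7 · log₁₀(0.13489) = 56.7 × (-0.8700) = -49.33 mV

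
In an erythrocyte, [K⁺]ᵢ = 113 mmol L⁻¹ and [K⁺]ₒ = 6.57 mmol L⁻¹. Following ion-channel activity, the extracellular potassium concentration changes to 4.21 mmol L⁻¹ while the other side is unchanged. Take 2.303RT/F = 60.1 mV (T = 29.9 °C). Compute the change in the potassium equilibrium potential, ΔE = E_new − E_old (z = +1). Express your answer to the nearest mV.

E_old = (60.1/1)·log₁₀(6.57/113) = -74.25 mV
E_new = (60.1/1)·log₁₀(4.21/113) = -85.87 mV
ΔE = -85.87 − (-74.25) = -11.62 mV

-12 mV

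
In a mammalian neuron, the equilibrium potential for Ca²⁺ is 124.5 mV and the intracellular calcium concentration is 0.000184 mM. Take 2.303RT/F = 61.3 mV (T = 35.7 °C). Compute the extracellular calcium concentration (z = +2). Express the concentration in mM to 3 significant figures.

2.12 mM

Nernst: E = (61.3/2) · log₁₀([out]/[in]), so log₁₀([out]/[in]) = 124.5 × 2 / 61.3 = 4.0620.
[out]/[in] = 10^(4.0620) = 1.153e+04.
[out] = 1.153e+04 × 0.000184 = 2.122 mM.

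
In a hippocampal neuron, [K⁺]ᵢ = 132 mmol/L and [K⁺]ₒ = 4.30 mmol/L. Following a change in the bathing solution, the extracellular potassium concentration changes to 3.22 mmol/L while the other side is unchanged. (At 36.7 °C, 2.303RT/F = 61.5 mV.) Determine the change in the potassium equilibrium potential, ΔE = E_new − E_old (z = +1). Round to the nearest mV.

-8 mV

E_old = (61.5/1)·log₁₀(4.30/132) = -91.46 mV
E_new = (61.5/1)·log₁₀(3.22/132) = -99.18 mV
ΔE = -99.18 − (-91.46) = -7.73 mV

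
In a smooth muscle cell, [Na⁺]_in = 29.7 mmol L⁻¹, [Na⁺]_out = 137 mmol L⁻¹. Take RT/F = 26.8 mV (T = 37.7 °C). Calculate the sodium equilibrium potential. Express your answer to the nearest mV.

E = (26.8/z) · ln([Na⁺]_out/[Na⁺]_in) with z = +1.
= (26.8/1) · ln(137/29.7) = 26.80 · ln(4.613)
= 26.80 · (1.5288) = 40.97 mV

41 mV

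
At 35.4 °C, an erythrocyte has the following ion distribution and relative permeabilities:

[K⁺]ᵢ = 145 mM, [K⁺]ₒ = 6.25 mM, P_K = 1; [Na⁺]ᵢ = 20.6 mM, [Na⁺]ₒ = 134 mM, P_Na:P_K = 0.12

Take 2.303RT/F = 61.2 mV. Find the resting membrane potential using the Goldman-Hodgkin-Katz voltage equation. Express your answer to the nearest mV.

Vm = 61.2 · log₁₀[(Σ P·[cation]ₒ + Σ P·[anion]ᵢ) / (Σ P·[cation]ᵢ + Σ P·[anion]ₒ)]
Numerator = 1×6.25 + 0.12×134 = 22.33
Denominator = 1×145 + 0.12×20.6 = 147.5
Vm = 61.2 · log₁₀(0.15142) = 61.2 × (-0.8198) = -50.17 mV

-50 mV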